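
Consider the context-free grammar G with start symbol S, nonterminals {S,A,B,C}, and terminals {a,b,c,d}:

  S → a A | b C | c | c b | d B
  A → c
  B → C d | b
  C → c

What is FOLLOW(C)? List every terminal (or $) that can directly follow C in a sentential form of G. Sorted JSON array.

FIRST iteration:
iter 1:
  A via A→c: +{c}
  B via B→b: +{b}
  C via C→c: +{c}
  S via S→a A: +{a}
  S via S→b C: +{b}
  S via S→c: +{c}
  S via S→d B: +{d}
  FIRST[S]={a,b,c,d}  FIRST[A]={c}  FIRST[B]={b}  FIRST[C]={c}
iter 2:
  B via B→C d: +{c}
  FIRST[S]={a,b,c,d}  FIRST[A]={c}  FIRST[B]={b,c}  FIRST[C]={c}
iter 3: — fixpoint
  FIRST[S]={a,b,c,d}  FIRST[A]={c}  FIRST[B]={b,c}  FIRST[C]={c}

FOLLOW iteration:
FOLLOW(S) := {$}
iter 1:
  B→C d: FOLLOW(C) ⊇ FIRST(d) = {d}; new: +{d}
  S→a A: FOLLOW(A) ⊇ FOLLOW(S) ⊇ {$}; new: +{$}
  S→b C: FOLLOW(C) ⊇ FOLLOW(S) ⊇ {$}; new: +{$}
  S→d B: FOLLOW(B) ⊇ FOLLOW(S) ⊇ {$}; new: +{$}
  FOLLOW[S]={$}  FOLLOW[A]={$}  FOLLOW[B]={$}  FOLLOW[C]={$,d}
iter 2: — fixpoint
  FOLLOW[S]={$}  FOLLOW[A]={$}  FOLLOW[B]={$}  FOLLOW[C]={$,d}

FOLLOW(C) = ["$", "d"]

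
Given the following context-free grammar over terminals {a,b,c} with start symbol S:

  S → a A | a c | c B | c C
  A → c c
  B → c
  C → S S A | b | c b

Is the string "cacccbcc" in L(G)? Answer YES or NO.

CNF form of G:
  S -> T0 B | T0 C | T2 A | T2 T0
  A -> T0 T0
  B -> c
  C -> S X3 | T0 T1 | b
  T0 -> c
  T1 -> b
  T2 -> a
  X3 -> S A

CYK table (by increasing span):
  T[0,0] 'c' = {B,T0}  orig:{B}
  T[1,1] 'a' = {T2}  orig:{}
  T[2,2] 'c' = {B,T0}  orig:{B}
  T[3,3] 'c' = {B,T0}  orig:{B}
  T[4,4] 'c' = {B,T0}  orig:{B}
  T[5,5] 'b' = {C,T1}  orig:{C}
  T[6,6] 'c' = {B,T0}  orig:{B}
  T[7,7] 'c' = {B,T0}  orig:{B}
  T[0,1] 'ca' = ∅
  T[1,2] 'ac' = {S}
  T[2,3] 'cc' = {A,S}
  T[3,4] 'cc' = {A,S}
  T[4,5] 'cb' = {C,S}
  T[5,6] 'bc' = ∅
  T[6,7] 'cc' = {A,S}
  T[0,2] 'cac' = ∅
  T[1,3] 'acc' = {S}
  T[2,4] 'ccc' = ∅
  T[3,5] 'ccb' = {S}
  T[4,6] 'cbc' = ∅
  T[5,7] 'bcc' = ∅
  T[0,3] 'cacc' = ∅
  T[1,4] 'accc' = {X3}  orig:{}
  T[2,5] 'cccb' = ∅
  T[3,6] 'ccbc' = ∅
  T[4,7] 'cbcc' = {X3}  orig:{}
  T[0,4] 'caccc' = ∅
  T[1,5] 'acccb' = ∅
  T[2,6] 'cccbc' = ∅
  T[3,7] 'ccbcc' = {X3}  orig:{}
  T[0,5] 'cacccb' = ∅
  T[1,6] 'acccbc' = ∅
  T[2,7] 'cccbcc' = {C}
  T[0,6] 'cacccbc' = ∅
  T[1,7] 'acccbcc' = {C}
  T[0,7] 'cacccbcc' = {S}

S ∈ T[0,7] ⇒ YES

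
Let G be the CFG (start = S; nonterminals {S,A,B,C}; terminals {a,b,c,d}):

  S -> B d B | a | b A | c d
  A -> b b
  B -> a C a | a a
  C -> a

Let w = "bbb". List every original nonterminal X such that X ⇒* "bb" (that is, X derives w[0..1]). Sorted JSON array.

Convert to CNF:
  S -> B X5 | T0 A | T3 T2 | a
  A -> T0 T0
  B -> T1 T1 | T1 X4
  C -> a
  T0 -> b
  T1 -> a
  T2 -> d
  T3 -> c
  X4 -> C T1
  X5 -> T2 B

CYK table (by increasing span), restricted to cells inside w[0..1]:
  [0..0]={T0}  "b"  orig:{}
  [1..1]={T0}  "b"  orig:{}
  [0..1]={A}  "bb"

Original NTs in T[0,1] deriving "bb": ["A"]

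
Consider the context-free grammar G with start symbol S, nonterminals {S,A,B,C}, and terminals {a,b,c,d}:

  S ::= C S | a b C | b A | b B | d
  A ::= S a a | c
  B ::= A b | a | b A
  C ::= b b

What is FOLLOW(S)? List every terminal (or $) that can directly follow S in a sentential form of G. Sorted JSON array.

FIRST iteration:
[1]
  A via A→c: +{c}
  B via B→A b: +{c}
  B via B→a: +{a}
  B via B→b A: +{b}
  C via C→b b: +{b}
  S via S→C S: +{b}
  S via S→a b C: +{a}
  S via S→d: +{d}
  FIRST[S]={a,b,d}  FIRST[A]={c}  FIRST[B]={a,b,c}  FIRST[C]={b}
[2]
  A via A→S a a: +{a,b,d}
  B via B→A b: +{d}
  FIRST[S]={a,b,d}  FIRST[A]={a,b,c,d}  FIRST[B]={a,b,c,d}  FIRST[C]={b}
[3] done
  FIRST[S]={a,b,d}  FIRST[A]={a,b,c,d}  FIRST[B]={a,b,c,d}  FIRST[C]={b}

FOLLOW sets:
seed FOLLOW(S) with $
pass 1:
  A→S a a: FOLLOW(S) ⊇ FIRST(a) = {a}; new: +{a}
  B→A b: FOLLOW(A) ⊇ FIRST(b) = {b}; new: +{b}
  S→C S: FOLLOW(C) ⊇ FIRST(S) = {a,b,d}; new: +{a,b,d}
  S→a b C: FOLLOW(C) ⊇ FOLLOW(S) ⊇ {$,a}; new: +{$}
  S→b A: FOLLOW(A) ⊇ FOLLOW(S) ⊇ {$,a}; new: +{$,a}
  S→b B: FOLLOW(B) ⊇ FOLLOW(S) ⊇ {$,a}; new: +{$,a}
  FOLLOW(S)={$,a}  FOLLOW(A)={$,a,b}  FOLLOW(B)={$,a}  FOLLOW(C)={$,a,b,d}
pass 2: (stable)
  FOLLOW(S)={$,a}  FOLLOW(A)={$,a,b}  FOLLOW(B)={$,a}  FOLLOW(C)={$,a,b,d}

FOLLOW(S) = ["$", "a"]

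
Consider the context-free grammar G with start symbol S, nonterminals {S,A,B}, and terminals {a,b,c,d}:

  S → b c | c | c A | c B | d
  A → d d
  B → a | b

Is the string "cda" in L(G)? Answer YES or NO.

Convert to CNF:
  S -> T1 T2 | T2 A | T2 B | c | d
  A -> T0 T0
  B -> a | b
  T0 -> d
  T1 -> b
  T2 -> c

CYK fill:
  [0..0]={S,T2}  "c"  orig:{S}
  [1..1]={S,T0}  "d"  orig:{S}
  [2..2]={B}  "a"
  [0..1]=∅  "cd"
  [1..2]=∅  "da"
  [0..2]=∅  "cda"

S ∉ T[0,2] ⇒ NO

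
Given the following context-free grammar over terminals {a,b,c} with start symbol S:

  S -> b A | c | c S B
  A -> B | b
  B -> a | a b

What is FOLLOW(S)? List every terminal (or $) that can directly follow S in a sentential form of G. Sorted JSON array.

FIRST iteration:
iter 1:
  A via A→b: +{b}
  B via B→a: +{a}
  S via S→b A: +{b}
  S via S→c: +{c}
  FIRST[S]={b,c}  FIRST[A]={b}  FIRST[B]={a}
iter 2:
  A via A→B: +{a}
  FIRST[S]={b,c}  FIRST[A]={a,b}  FIRST[B]={a}
iter 3: — fixpoint
  FIRST[S]={b,c}  FIRST[A]={a,b}  FIRST[B]={a}

Compute FOLLOW by fixpoint:
seed FOLLOW(S) with $
[1]
  S→b A: FOLLOW(A) ⊇ FOLLOW(S) ⊇ {$}; new: +{$}
  S→c S B: FOLLOW(S) ⊇ FIRST(B) = {a}; new: +{a}
  S→c S B: FOLLOW(B) ⊇ FOLLOW(S) ⊇ {$,a}; new: +{$,a}
  FOLLOW(S)={$,a}  FOLLOW(A)={$}  FOLLOW(B)={$,a}
[2]
  S→b A: FOLLOW(A) ⊇ FOLLOW(S) ⊇ {$,a}; new: +{a}
  FOLLOW(S)={$,a}  FOLLOW(A)={$,a}  FOLLOW(B)={$,a}
[3] done
  FOLLOW(S)={$,a}  FOLLOW(A)={$,a}  FOLLOW(B)={$,a}

FOLLOW(S) = ["$", "a"]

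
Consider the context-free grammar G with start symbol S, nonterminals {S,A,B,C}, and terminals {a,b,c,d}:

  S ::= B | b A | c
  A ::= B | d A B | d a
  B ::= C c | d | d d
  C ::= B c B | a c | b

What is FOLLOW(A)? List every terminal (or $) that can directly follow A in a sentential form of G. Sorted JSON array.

Compute FIRST by fixpoint:
round 1:
  A via A→d A B: +{d}
  B via B→d: +{d}
  C via C→B c B: +{d}
  C via C→a c: +{a}
  C via C→b: +{b}
  S via S→B: +{d}
  S via S→b A: +{b}
  S via S→c: +{c}
  S: {b,c,d}  A: {d}  B: {d}  C: {a,b,d}
round 2:
  B via B→C c: +{a,b}
  S via S→B: +{a}
  S: {a,b,c,d}  A: {d}  B: {a,b,d}  C: {a,b,d}
round 3:
  A via A→B: +{a,b}
  S: {a,b,c,d}  A: {a,b,d}  B: {a,b,d}  C: {a,b,d}
round 4: — fixpoint
  S: {a,b,c,d}  A: {a,b,d}  B: {a,b,d}  C: {a,b,d}

FOLLOW sets:
seed FOLLOW(S) with $
[1]
  A→d A B: FOLLOW(A) ⊇ FIRST(B) = {a,b,d}; new: +{a,b,d}
  A→d A B: FOLLOW(B) ⊇ FOLLOW(A) ⊇ {a,b,d}; new: +{a,b,d}
  B→C c: FOLLOW(C) ⊇ FIRST(c) = {c}; new: +{c}
  C→B c B: FOLLOW(B) ⊇ FIRST(c) = {c}; new: +{c}
  S→B: FOLLOW(B) ⊇ FOLLOW(S) ⊇ {$}; new: +{$}
  S→b A: FOLLOW(A) ⊇ FOLLOW(S) ⊇ {$}; new: +{$}
  FOLLOW(S)={$}  FOLLOW(A)={$,a,b,d}  FOLLOW(B)={$,a,b,c,d}  FOLLOW(C)={c}
[2] (stable)
  FOLLOW(S)={$}  FOLLOW(A)={$,a,b,d}  FOLLOW(B)={$,a,b,c,d}  FOLLOW(C)={c}

FOLLOW(A) = ["$", "a", "b", "d"]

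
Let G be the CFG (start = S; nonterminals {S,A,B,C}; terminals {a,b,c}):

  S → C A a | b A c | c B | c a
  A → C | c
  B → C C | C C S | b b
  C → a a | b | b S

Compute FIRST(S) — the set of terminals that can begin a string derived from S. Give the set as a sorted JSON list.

Compute FIRST by fixpoint:
round 1:
  A via A→c: +{c}
  B via B→b b: +{b}
  C via C→a a: +{a}
  C via C→b: +{b}
  S via S→C A a: +{a,b}
  S via S→c B: +{c}
  FIRST[S]={a,b,c}  FIRST[A]={c}  FIRST[B]={b}  FIRST[C]={a,b}
round 2:
  A via A→C: +{a,b}
  B via B→C C: +{a}
  FIRST[S]={a,b,c}  FIRST[A]={a,b,c}  FIRST[B]={a,b}  FIRST[C]={a,b}
round 3: (stable)
  FIRST[S]={a,b,c}  FIRST[A]={a,b,c}  FIRST[B]={a,b}  FIRST[C]={a,b}

FIRST(S) = ["a", "b", "c"]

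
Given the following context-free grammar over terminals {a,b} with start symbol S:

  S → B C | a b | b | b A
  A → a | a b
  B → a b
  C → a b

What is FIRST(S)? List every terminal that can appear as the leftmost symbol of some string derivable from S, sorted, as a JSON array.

FIRST sets, iterate to fixpoint:
pass 1:
  A via A→a: +{a}
  B via B→a b: +{a}
  C via C→a b: +{a}
  S via S→B C: +{a}
  S via S→b: +{b}
  S: {a,b}  A: {a}  B: {a}  C: {a}
pass 2: (stable)
  S: {a,b}  A: {a}  B: {a}  C: {a}

FIRST(S) = ["a", "b"]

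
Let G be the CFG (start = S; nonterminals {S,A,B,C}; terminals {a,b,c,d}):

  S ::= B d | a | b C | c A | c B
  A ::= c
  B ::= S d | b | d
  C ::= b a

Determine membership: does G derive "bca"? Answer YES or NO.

Convert to CNF:
  S -> B T0 | T1 C | T3 A | T3 B | a
  A -> c
  B -> S T0 | b | d
  C -> T1 T2
  T0 -> d
  T1 -> b
  T2 -> a
  T3 -> c

Fill CYK table bottom-up:
  T[0,0] 'b' = {B,T1}  orig:{B}
  T[1,1] 'c' = {A,T3}  orig:{A}
  T[2,2] 'a' = {S,T2}  orig:{S}
  T[0,1] 'bc' = ∅
  T[1,2] 'ca' = ∅
  T[0,2] 'bca' = ∅

S ∉ T[0,2] ⇒ NO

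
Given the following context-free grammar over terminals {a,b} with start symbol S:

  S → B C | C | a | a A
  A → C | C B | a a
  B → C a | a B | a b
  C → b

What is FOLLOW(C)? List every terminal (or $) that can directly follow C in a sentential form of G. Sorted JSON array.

Compute FIRST by fixpoint:
[1]
  A via A→a a: +{a}
  B via B→a B: +{a}
  C via C→b: +{b}
  S via S→B C: +{a}
  S via S→C: +{b}
  FIRST[S]={a,b}  FIRST[A]={a}  FIRST[B]={a}  FIRST[C]={b}
[2]
  A via A→C: +{b}
  B via B→C a: +{b}
  FIRST[S]={a,b}  FIRST[A]={a,b}  FIRST[B]={a,b}  FIRST[C]={b}
[3] (no change)
  FIRST[S]={a,b}  FIRST[A]={a,b}  FIRST[B]={a,b}  FIRST[C]={b}

FOLLOW iteration:
FOLLOW(S) := {$}
pass 1:
  A→C B: FOLLOW(C) ⊇ FIRST(B) = {a,b}; new: +{a,b}
  S→B C: FOLLOW(B) ⊇ FIRST(C) = {b}; new: +{b}
  S→B C: FOLLOW(C) ⊇ FOLLOW(S) ⊇ {$}; new: +{$}
  S→a A: FOLLOW(A) ⊇ FOLLOW(S) ⊇ {$}; new: +{$}
  FOLLOW(S)={$}  FOLLOW(A)={$}  FOLLOW(B)={b}  FOLLOW(C)={$,a,b}
pass 2:
  A→C B: FOLLOW(B) ⊇ FOLLOW(A) ⊇ {$}; new: +{$}
  FOLLOW(S)={$}  FOLLOW(A)={$}  FOLLOW(B)={$,b}  FOLLOW(C)={$,a,b}
pass 3: (stable)
  FOLLOW(S)={$}  FOLLOW(A)={$}  FOLLOW(B)={$,b}  FOLLOW(C)={$,a,b}

FOLLOW(C) = ["$", "a", "b"]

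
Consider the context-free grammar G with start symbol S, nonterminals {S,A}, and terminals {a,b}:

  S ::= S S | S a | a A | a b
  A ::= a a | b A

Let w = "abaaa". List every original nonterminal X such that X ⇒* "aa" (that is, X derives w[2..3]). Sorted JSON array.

Convert to CNF:
  S -> S S | S T0 | T0 A | T0 T1
  A -> T0 T0 | T1 A
  T0 -> a
  T1 -> b

CYK fill (cells [i..j] with 2 ≤ i ≤ j ≤ 3 only):
  cell(2,2) a: {T0}  orig:{}
  cell(3,3) a: {T0}  orig:{}
  cell(2,3) aa: {A}

Original NTs in T[2,3] deriving "aa": ["A"]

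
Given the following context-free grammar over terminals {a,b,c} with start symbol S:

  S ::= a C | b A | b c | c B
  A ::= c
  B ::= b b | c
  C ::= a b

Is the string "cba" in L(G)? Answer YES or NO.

Convert to CNF:
  S -> T0 A | T0 T2 | T1 C | T2 B
  A -> c
  B -> T0 T0 | c
  C -> T1 T0
  T0 -> b
  T1 -> a
  T2 -> c

CYK table (by increasing span):
  cell(0,0) c: {A,B,T2}  orig:{A,B}
  cell(1,1) b: {T0}  orig:{}
  cell(2,2) a: {T1}  orig:{}
  cell(0,1) cb: ∅
  cell(1,2) ba: ∅
  cell(0,2) cba: ∅

S ∉ T[0,2] ⇒ NO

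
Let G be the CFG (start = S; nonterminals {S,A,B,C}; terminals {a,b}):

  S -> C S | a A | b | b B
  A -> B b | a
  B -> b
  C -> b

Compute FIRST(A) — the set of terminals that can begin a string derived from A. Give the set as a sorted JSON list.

FIRST iteration:
round 1:
  A via A→a: +{a}
  B via B→b: +{b}
  C via C→b: +{b}
  S via S→C S: +{b}
  S via S→a A: +{a}
  S: {a,b}  A: {a}  B: {b}  C: {b}
round 2:
  A via A→B b: +{b}
  S: {a,b}  A: {a,b}  B: {b}  C: {b}
round 3: (no change)
  S: {a,b}  A: {a,b}  B: {b}  C: {b}

FIRST(A) = ["a", "b"]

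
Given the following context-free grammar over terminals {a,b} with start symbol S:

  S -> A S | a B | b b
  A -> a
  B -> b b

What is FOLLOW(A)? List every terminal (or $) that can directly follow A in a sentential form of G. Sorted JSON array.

Compute FIRST by fixpoint:
pass 1:
  A via A→a: +{a}
  B via B→b b: +{b}
  S via S→A S: +{a}
  S via S→b b: +{b}
  FIRST(S)={a,b}  FIRST(A)={a}  FIRST(B)={b}
pass 2: done
  FIRST(S)={a,b}  FIRST(A)={a}  FIRST(B)={b}

FOLLOW sets:
seed FOLLOW(S) with $
round 1:
  S→A S: FOLLOW(A) ⊇ FIRST(S) = {a,b}; new: +{a,b}
  S→a B: FOLLOW(B) ⊇ FOLLOW(S) ⊇ {$}; new: +{$}
  FOLLOW(S)={$}  FOLLOW(A)={a,b}  FOLLOW(B)={$}
round 2: (no change)
  FOLLOW(S)={$}  FOLLOW(A)={a,b}  FOLLOW(B)={$}

FOLLOW(A) = ["a", "b"]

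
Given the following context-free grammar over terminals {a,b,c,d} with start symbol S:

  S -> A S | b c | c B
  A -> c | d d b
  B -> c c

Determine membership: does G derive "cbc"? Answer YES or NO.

CNF form of G:
  S -> A S | T1 T2 | T2 B
  A -> T0 X3 | c
  B -> T2 T2
  T0 -> d
  T1 -> b
  T2 -> c
  X3 -> T0 T1

CYK fill:
  [0..0]={A,T2}  "c"  orig:{A}
  [1..1]={T1}  "b"  orig:{}
  [2..2]={A,T2}  "c"  orig:{A}
  [0..1]=∅  "cb"
  [1..2]={S}  "bc"
  [0..2]={S}  "cbc"

S ∈ T[0,2] ⇒ YES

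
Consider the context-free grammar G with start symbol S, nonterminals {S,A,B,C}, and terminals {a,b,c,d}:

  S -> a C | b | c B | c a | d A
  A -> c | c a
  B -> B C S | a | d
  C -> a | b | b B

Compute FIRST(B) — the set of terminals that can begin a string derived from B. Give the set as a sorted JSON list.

FIRST iteration:
iter 1:
  A via A→c: +{c}
  B via B→a: +{a}
  B via B→d: +{d}
  C via C→a: +{a}
  C via C→b: +{b}
  S via S→a C: +{a}
  S via S→b: +{b}
  S via S→c B: +{c}
  S via S→d A: +{d}
  FIRST[S]={a,b,c,d}  FIRST[A]={c}  FIRST[B]={a,d}  FIRST[C]={a,b}
iter 2: (stable)
  FIRST[S]={a,b,c,d}  FIRST[A]={c}  FIRST[B]={a,d}  FIRST[C]={a,b}

FIRST(B) = ["a", "d"]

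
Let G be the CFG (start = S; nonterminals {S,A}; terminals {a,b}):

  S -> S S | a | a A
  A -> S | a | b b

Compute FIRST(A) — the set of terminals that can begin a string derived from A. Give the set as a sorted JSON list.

FIRST sets, iterate to fixpoint:
round 1:
  A via A→a: +{a}
  A via A→b b: +{b}
  S via S→a: +{a}
  FIRST[S]={a}  FIRST[A]={a,b}
round 2: (stable)
  FIRST[S]={a}  FIRST[A]={a,b}

FIRST(A) = ["a", "b"]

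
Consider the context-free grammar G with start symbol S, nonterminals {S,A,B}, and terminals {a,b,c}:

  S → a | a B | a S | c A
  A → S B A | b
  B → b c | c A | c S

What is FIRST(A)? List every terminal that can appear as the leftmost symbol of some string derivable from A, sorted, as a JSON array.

FIRST iteration:
round 1:
  A via A→b: +{b}
  B via B→b c: +{b}
  B via B→c A: +{c}
  S via S→a: +{a}
  S via S→c A: +{c}
  S: {a,c}  A: {b}  B: {b,c}
round 2:
  A via A→S B A: +{a,c}
  S: {a,c}  A: {a,b,c}  B: {b,c}
round 3: done
  S: {a,c}  A: {a,b,c}  B: {b,c}

FIRST(A) = ["a", "b", "c"]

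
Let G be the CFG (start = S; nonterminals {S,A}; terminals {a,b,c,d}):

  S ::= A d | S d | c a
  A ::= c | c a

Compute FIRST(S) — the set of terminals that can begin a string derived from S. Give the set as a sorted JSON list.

FIRST iteration:
round 1:
  A via A→c: +{c}
  S via S→A d: +{c}
  FIRST(S)={c}  FIRST(A)={c}
round 2: done
  FIRST(S)={c}  FIRST(A)={c}

FIRST(S) = ["c"]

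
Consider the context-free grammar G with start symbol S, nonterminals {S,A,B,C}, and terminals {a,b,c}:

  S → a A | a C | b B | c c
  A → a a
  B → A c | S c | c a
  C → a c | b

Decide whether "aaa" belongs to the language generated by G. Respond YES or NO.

CNF form of G:
  S -> T0 A | T0 C | T1 T1 | T2 B
  A -> T0 T0
  B -> A T1 | S T1 | T1 T0
  C -> T0 T1 | b
  T0 -> a
  T1 -> c
  T2 -> b

CYK table (by increasing span):
  [0..0]={T0}  "a"  orig:{}
  [1..1]={T0}  "a"  orig:{}
  [2..2]={T0}  "a"  orig:{}
  [0..1]={A}  "aa"
  [1..2]={A}  "aa"
  [0..2]={S}  "aaa"

S ∈ T[0,2] ⇒ YES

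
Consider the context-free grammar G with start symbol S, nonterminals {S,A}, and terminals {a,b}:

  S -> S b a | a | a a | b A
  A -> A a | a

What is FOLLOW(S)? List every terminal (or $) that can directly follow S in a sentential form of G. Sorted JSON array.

FIRST iteration:
pass 1:
  A via A→a: +{a}
  S via S→a: +{a}
  S via S→b A: +{b}
  S: {a,b}  A: {a}
pass 2: (no change)
  S: {a,b}  A: {a}

FOLLOW sets:
seed FOLLOW(S) with $
iter 1:
  A→A a: FOLLOW(A) ⊇ FIRST(a) = {a}; new: +{a}
  S→S b a: FOLLOW(S) ⊇ FIRST(b) = {b}; new: +{b}
  S→b A: FOLLOW(A) ⊇ FOLLOW(S) ⊇ {$,b}; new: +{$,b}
  FOLLOW(S)={$,b}  FOLLOW(A)={$,a,b}
iter 2: — fixpoint
  FOLLOW(S)={$,b}  FOLLOW(A)={$,a,b}

FOLLOW(S) = ["$", "b"]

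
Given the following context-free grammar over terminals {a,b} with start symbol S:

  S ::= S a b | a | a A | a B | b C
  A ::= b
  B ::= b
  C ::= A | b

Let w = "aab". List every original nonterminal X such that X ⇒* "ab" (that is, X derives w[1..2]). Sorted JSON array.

CNF form of G:
  S -> S X2 | T0 A | T0 B | T1 C | a
  A -> b
  B -> b
  C -> b
  T0 -> a
  T1 -> b
  X2 -> T0 T1

Fill CYK table bottom-up (cells [i..j] with 1 ≤ i ≤ j ≤ 2 only):
  cell(1,1) a: {S,T0}  orig:{S}
  cell(2,2) b: {A,B,C,T1}  orig:{A,B,C}
  cell(1,2) ab: {S,X2}  orig:{S}

Original NTs in T[1,2] deriving "ab": ["S"]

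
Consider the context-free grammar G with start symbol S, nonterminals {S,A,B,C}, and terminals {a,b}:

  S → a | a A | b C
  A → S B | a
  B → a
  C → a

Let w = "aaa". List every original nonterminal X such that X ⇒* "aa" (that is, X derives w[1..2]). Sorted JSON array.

CNF form of G:
  S -> T0 A | T1 C | a
  A -> S B | a
  B -> a
  C -> a
  T0 -> a
  T1 -> b

CYK fill, restricted to cells inside w[1..2]:
  [1..1]={A,B,C,S,T0}  "a"  orig:{A,B,C,S}
  [2..2]={A,B,C,S,T0}  "a"  orig:{A,B,C,S}
  [1..2]={A,S}  "aa"

Original NTs in T[1,2] deriving "aa": ["A", "S"]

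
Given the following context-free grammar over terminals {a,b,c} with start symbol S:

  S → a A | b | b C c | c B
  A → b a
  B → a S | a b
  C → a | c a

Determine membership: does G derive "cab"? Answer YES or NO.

CNF form of G:
  S -> T0 X3 | T1 A | T2 B | b
  A -> T0 T1
  B -> T1 S | T1 T0
  C -> T2 T1 | a
  T0 -> b
  T1 -> a
  T2 -> c
  X3 -> C T2

CYK fill:
  cell(0,0) c: {T2}  orig:{}
  cell(1,1) a: {C,T1}  orig:{C}
  cell(2,2) b: {S,T0}  orig:{S}
  cell(0,1) ca: {C}
  cell(1,2) ab: {B}
  cell(0,2) cab: {S}

S ∈ T[0,2] ⇒ YES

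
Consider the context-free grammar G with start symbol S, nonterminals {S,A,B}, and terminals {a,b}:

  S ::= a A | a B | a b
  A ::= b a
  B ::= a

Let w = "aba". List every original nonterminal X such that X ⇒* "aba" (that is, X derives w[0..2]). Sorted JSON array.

Convert to CNF:
  S -> T1 A | T1 B | T1 T0
  A -> T0 T1
  B -> a
  T0 -> b
  T1 -> a

CYK fill — only the sub-triangle for w[0..2]:
  [0..0]={B,T1}  "a"  orig:{B}
  [1..1]={T0}  "b"  orig:{}
  [2..2]={B,T1}  "a"  orig:{B}
  [0..1]={S}  "ab"
  [1..2]={A}  "ba"
  [0..2]={S}  "aba"

Original NTs in T[0,2] deriving "aba": ["S"]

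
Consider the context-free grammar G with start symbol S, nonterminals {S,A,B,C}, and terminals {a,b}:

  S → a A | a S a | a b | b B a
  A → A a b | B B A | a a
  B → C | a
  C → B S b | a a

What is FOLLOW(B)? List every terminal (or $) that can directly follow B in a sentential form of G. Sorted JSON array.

FIRST sets, iterate to fixpoint:
[1]
  A via A→a a: +{a}
  B via B→a: +{a}
  C via C→B S b: +{a}
  S via S→a A: +{a}
  S via S→b B a: +{b}
  S: {a,b}  A: {a}  B: {a}  C: {a}
[2] (stable)
  S: {a,b}  A: {a}  B: {a}  C: {a}

FOLLOW iteration:
initialize: $ ∈ FOLLOW(S)
[1]
  A→A a b: FOLLOW(A) ⊇ FIRST(a) = {a}; new: +{a}
  A→B B A: FOLLOW(B) ⊇ FIRST(B) = {a}; new: +{a}
  B→C: FOLLOW(C) ⊇ FOLLOW(B) ⊇ {a}; new: +{a}
  C→B S b: FOLLOW(B) ⊇ FIRST(S) = {a,b}; new: +{b}
  C→B S b: FOLLOW(S) ⊇ FIRST(b) = {b}; new: +{b}
  S→a A: FOLLOW(A) ⊇ FOLLOW(S) ⊇ {$,b}; new: +{$,b}
  S→a S a: FOLLOW(S) ⊇ FIRST(a) = {a}; new: +{a}
  S: {$,a,b}  A: {$,a,b}  B: {a,b}  C: {a}
[2]
  B→C: FOLLOW(C) ⊇ FOLLOW(B) ⊇ {a,b}; new: +{b}
  S: {$,a,b}  A: {$,a,b}  B: {a,b}  C: {a,b}
[3] — fixpoint
  S: {$,a,b}  A: {$,a,b}  B: {a,b}  C: {a,b}

FOLLOW(B) = ["a", "b"]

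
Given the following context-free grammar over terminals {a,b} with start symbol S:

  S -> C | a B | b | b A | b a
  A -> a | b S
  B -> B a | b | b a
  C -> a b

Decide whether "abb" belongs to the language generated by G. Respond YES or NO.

Convert to CNF:
  S -> T0 A | T0 T1 | T1 B | T1 T0 | b
  A -> T0 S | a
  B -> B T1 | T0 T1 | b
  C -> T1 T0
  T0 -> b
  T1 -> a

CYK fill:
  cell(0,0) a: {A,T1}  orig:{A}
  cell(1,1) b: {B,S,T0}  orig:{B,S}
  cell(2,2) b: {B,S,T0}  orig:{B,S}
  cell(0,1) ab: {C,S}
  cell(1,2) bb: {A}
  cell(0,2) abb: ∅

S ∉ T[0,2] ⇒ NO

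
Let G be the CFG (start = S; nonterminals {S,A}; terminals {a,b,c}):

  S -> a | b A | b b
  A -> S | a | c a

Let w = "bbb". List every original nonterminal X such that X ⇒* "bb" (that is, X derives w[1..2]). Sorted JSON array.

CNF form of G:
  S -> T0 A | T0 T0 | a
  A -> T0 A | T0 T0 | T1 T2 | a
  T0 -> b
  T1 -> c
  T2 -> a

CYK table (by increasing span) — only the sub-triangle for w[1..2]:
  T[1,1] 'b' = {T0}  orig:{}
  T[2,2] 'b' = {T0}  orig:{}
  T[1,2] 'bb' = {A,S}

Original NTs in T[1,2] deriving "bb": ["A", "S"]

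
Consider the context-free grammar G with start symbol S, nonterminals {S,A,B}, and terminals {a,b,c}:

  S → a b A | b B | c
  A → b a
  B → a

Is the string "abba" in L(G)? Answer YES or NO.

CNF form of G:
  S -> T0 B | T1 X2 | c
  A -> T0 T1
  B -> a
  T0 -> b
  T1 -> a
  X2 -> T0 A

CYK fill:
  cell(0,0) a: {B,T1}  orig:{B}
  cell(1,1) b: {T0}  orig:{}
  cell(2,2) b: {T0}  orig:{}
  cell(3,3) a: {B,T1}  orig:{B}
  cell(0,1) ab: ∅
  cell(1,2) bb: ∅
  cell(2,3) ba: {A,S}
  cell(0,2) abb: ∅
  cell(1,3) bba: {X2}  orig:{}
  cell(0,3) abba: {S}

S ∈ T[0,3] ⇒ YES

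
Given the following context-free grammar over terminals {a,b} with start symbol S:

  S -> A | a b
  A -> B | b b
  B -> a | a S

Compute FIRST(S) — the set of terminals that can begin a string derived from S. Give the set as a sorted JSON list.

FIRST sets, iterate to fixpoint:
iter 1:
  A via A→b b: +{b}
  B via B→a: +{a}
  S via S→A: +{b}
  S via S→a b: +{a}
  FIRST(S)={a,b}  FIRST(A)={b}  FIRST(B)={a}
iter 2:
  A via A→B: +{a}
  FIRST(S)={a,b}  FIRST(A)={a,b}  FIRST(B)={a}
iter 3: (no change)
  FIRST(S)={a,b}  FIRST(A)={a,b}  FIRST(B)={a}

FIRST(S) = ["a", "b"]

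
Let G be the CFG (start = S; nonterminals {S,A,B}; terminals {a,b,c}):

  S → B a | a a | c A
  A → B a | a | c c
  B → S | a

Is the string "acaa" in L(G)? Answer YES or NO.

Convert to CNF:
  S -> B T0 | T0 T0 | T1 A
  A -> B T0 | T1 T1 | a
  B -> B T0 | T0 T0 | T1 A | a
  T0 -> a
  T1 -> c

CYK table (by increasing span):
  cell(0,0) a: {A,B,T0}  orig:{A,B}
  cell(1,1) c: {T1}  orig:{}
  cell(2,2) a: {A,B,T0}  orig:{A,B}
  cell(3,3) a: {A,B,T0}  orig:{A,B}
  cell(0,1) ac: ∅
  cell(1,2) ca: {B,S}
  cell(2,3) aa: {A,B,S}
  cell(0,2) aca: ∅
  cell(1,3) caa: {A,B,S}
  cell(0,3) acaa: ∅

S ∉ T[0,3] ⇒ NO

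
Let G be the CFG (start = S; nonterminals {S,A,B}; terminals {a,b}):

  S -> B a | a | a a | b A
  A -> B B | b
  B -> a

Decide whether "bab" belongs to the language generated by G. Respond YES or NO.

CNF form of G:
  S -> B T0 | T0 T0 | T1 A | a
  A -> B B | b
  B -> a
  T0 -> a
  T1 -> b

Fill CYK table bottom-up:
  cell(0,0) b: {A,T1}  orig:{A}
  cell(1,1) a: {B,S,T0}  orig:{B,S}
  cell(2,2) b: {A,T1}  orig:{A}
  cell(0,1) ba: ∅
  cell(1,2) ab: ∅
  cell(0,2) bab: ∅

S ∉ T[0,2] ⇒ NO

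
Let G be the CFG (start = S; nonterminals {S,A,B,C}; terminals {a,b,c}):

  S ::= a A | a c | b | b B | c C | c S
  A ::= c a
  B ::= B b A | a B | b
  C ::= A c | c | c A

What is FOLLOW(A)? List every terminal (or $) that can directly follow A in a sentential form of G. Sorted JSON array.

Compute FIRST by fixpoint:
[1]
  A via A→c a: +{c}
  B via B→a B: +{a}
  B via B→b: +{b}
  C via C→A c: +{c}
  S via S→a A: +{a}
  S via S→b: +{b}
  S via S→c C: +{c}
  FIRST(S)={a,b,c}  FIRST(A)={c}  FIRST(B)={a,b}  FIRST(C)={c}
[2] (no change)
  FIRST(S)={a,b,c}  FIRST(A)={c}  FIRST(B)={a,b}  FIRST(C)={c}

FOLLOW iteration:
seed FOLLOW(S) with $
[1]
  B→B b A: FOLLOW(B) ⊇ FIRST(b) = {b}; new: +{b}
  B→B b A: FOLLOW(A) ⊇ FOLLOW(B) ⊇ {b}; new: +{b}
  C→A c: FOLLOW(A) ⊇ FIRST(c) = {c}; new: +{c}
  S→a A: FOLLOW(A) ⊇ FOLLOW(S) ⊇ {$}; new: +{$}
  S→b B: FOLLOW(B) ⊇ FOLLOW(S) ⊇ {$}; new: +{$}
  S→c C: FOLLOW(C) ⊇ FOLLOW(S) ⊇ {$}; new: +{$}
  FOLLOW(S)={$}  FOLLOW(A)={$,b,c}  FOLLOW(B)={$,b}  FOLLOW(C)={$}
[2] done
  FOLLOW(S)={$}  FOLLOW(A)={$,b,c}  FOLLOW(B)={$,b}  FOLLOW(C)={$}

FOLLOW(A) = ["$", "b", "c"]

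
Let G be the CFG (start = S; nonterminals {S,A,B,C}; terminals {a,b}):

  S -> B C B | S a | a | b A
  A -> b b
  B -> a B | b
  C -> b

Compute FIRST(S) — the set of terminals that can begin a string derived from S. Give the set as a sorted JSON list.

FIRST sets, iterate to fixpoint:
iter 1:
  A via A→b b: +{b}
  B via B→a B: +{a}
  B via B→b: +{b}
  C via C→b: +{b}
  S via S→B C B: +{a,b}
  FIRST(S)={a,b}  FIRST(A)={b}  FIRST(B)={a,b}  FIRST(C)={b}
iter 2: (stable)
  FIRST(S)={a,b}  FIRST(A)={b}  FIRST(B)={a,b}  FIRST(C)={b}

FIRST(S) = ["a", "b"]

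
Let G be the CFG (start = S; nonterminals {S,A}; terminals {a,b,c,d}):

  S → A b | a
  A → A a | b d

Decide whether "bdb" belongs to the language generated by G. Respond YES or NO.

Convert to CNF:
  S -> A T1 | a
  A -> A T0 | T1 T2
  T0 -> a
  T1 -> b
  T2 -> d

CYK fill:
  T[0,0] 'b' = {T1}  orig:{}
  T[1,1] 'd' = {T2}  orig:{}
  T[2,2] 'b' = {T1}  orig:{}
  T[0,1] 'bd' = {A}
  T[1,2] 'db' = ∅
  T[0,2] 'bdb' = {S}

S ∈ T[0,2] ⇒ YES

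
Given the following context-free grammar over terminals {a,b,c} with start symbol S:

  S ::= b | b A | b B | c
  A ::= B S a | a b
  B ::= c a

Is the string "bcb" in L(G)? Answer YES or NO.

CNF form of G:
  S -> T1 A | T1 B | b | c
  A -> B X3 | T0 T1
  B -> T2 T0
  T0 -> a
  T1 -> b
  T2 -> c
  X3 -> S T0

CYK fill:
  [0..0]={S,T1}  "b"  orig:{S}
  [1..1]={S,T2}  "c"  orig:{S}
  [2..2]={S,T1}  "b"  orig:{S}
  [0..1]=∅  "bc"
  [1..2]=∅  "cb"
  [0..2]=∅  "bcb"

S ∉ T[0,2] ⇒ NO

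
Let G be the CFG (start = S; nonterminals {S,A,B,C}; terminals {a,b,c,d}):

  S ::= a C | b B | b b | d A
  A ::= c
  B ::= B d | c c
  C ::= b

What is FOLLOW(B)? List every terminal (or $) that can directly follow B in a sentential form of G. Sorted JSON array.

FIRST sets, iterate to fixpoint:
pass 1:
  A via A→c: +{c}
  B via B→c c: +{c}
  C via C→b: +{b}
  S via S→a C: +{a}
  S via S→b B: +{b}
  S via S→d A: +{d}
  S: {a,b,d}  A: {c}  B: {c}  C: {b}
pass 2: — fixpoint
  S: {a,b,d}  A: {c}  B: {c}  C: {b}

Compute FOLLOW by fixpoint:
initialize: $ ∈ FOLLOW(S)
round 1:
  B→B d: FOLLOW(B) ⊇ FIRST(d) = {d}; new: +{d}
  S→a C: FOLLOW(C) ⊇ FOLLOW(S) ⊇ {$}; new: +{$}
  S→b B: FOLLOW(B) ⊇ FOLLOW(S) ⊇ {$}; new: +{$}
  S→d A: FOLLOW(A) ⊇ FOLLOW(S) ⊇ {$}; new: +{$}
  FOLLOW[S]={$}  FOLLOW[A]={$}  FOLLOW[B]={$,d}  FOLLOW[C]={$}
round 2: (no change)
  FOLLOW[S]={$}  FOLLOW[A]={$}  FOLLOW[B]={$,d}  FOLLOW[C]={$}

FOLLOW(B) = ["$", "d"]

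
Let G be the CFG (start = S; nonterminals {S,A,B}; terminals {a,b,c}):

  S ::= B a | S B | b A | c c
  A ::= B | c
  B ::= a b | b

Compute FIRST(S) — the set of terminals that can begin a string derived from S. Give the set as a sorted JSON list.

FIRST sets, iterate to fixpoint:
pass 1:
  A via A→c: +{c}
  B via B→a b: +{a}
  B via B→b: +{b}
  S via S→B a: +{a,b}
  S via S→c c: +{c}
  FIRST(S)={a,b,c}  FIRST(A)={c}  FIRST(B)={a,b}
pass 2:
  A via A→B: +{a,b}
  FIRST(S)={a,b,c}  FIRST(A)={a,b,c}  FIRST(B)={a,b}
pass 3: (stable)
  FIRST(S)={a,b,c}  FIRST(A)={a,b,c}  FIRST(B)={a,b}

FIRST(S) = ["a", "b", "c"]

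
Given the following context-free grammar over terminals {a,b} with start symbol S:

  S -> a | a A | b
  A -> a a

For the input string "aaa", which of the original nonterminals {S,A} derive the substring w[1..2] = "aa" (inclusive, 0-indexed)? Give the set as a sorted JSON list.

CNF form of G:
  S -> T0 A | a | b
  A -> T0 T0
  T0 -> a

Fill CYK table bottom-up, restricted to cells inside w[1..2]:
  cell(1,1) a: {S,T0}  orig:{S}
  cell(2,2) a: {S,T0}  orig:{S}
  cell(1,2) aa: {A}

Original NTs in T[1,2] deriving "aa": ["A"]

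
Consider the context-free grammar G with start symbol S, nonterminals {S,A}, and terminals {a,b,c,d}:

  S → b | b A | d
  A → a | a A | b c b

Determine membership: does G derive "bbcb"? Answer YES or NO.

Convert to CNF:
  S -> T1 A | b | d
  A -> T0 A | T1 X3 | a
  T0 -> a
  T1 -> b
  T2 -> c
  X3 -> T2 T1

CYK table (by increasing span):
  cell(0,0) b: {S,T1}  orig:{S}
  cell(1,1) b: {S,T1}  orig:{S}
  cell(2,2) c: {T2}  orig:{}
  cell(3,3) b: {S,T1}  orig:{S}
  cell(0,1) bb: ∅
  cell(1,2) bc: ∅
  cell(2,3) cb: {X3}  orig:{}
  cell(0,2) bbc: ∅
  cell(1,3) bcb: {A}
  cell(0,3) bbcb: {S}

S ∈ T[0,3] ⇒ YES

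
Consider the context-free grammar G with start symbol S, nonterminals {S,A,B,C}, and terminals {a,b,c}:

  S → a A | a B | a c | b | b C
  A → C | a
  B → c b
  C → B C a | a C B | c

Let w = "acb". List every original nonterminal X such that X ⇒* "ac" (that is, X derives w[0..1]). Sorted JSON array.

CNF form of G:
  S -> T0 A | T0 B | T0 T1 | T2 C | b
  A -> B X3 | T0 X4 | a | c
  B -> T1 T2
  C -> B X5 | T0 X6 | c
  T0 -> a
  T1 -> c
  T2 -> b
  X3 -> C T0
  X4 -> C B
  X5 -> C T0
  X6 -> C B

CYK table (by increasing span) (cells [i..j] with 0 ≤ i ≤ j ≤ 1 only):
  cell(0,0) a: {A,T0}  orig:{A}
  cell(1,1) c: {A,C,T1}  orig:{A,C}
  cell(0,1) ac: {S}

Original NTs in T[0,1] deriving "ac": ["S"]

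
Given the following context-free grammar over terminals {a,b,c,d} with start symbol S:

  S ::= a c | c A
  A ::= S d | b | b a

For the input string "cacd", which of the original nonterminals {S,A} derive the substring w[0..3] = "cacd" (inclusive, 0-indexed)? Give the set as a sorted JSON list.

Convert to CNF:
  S -> T2 T3 | T3 A
  A -> S T0 | T1 T2 | b
  T0 -> d
  T1 -> b
  T2 -> a
  T3 -> c

Fill CYK table bottom-up — only the sub-triangle for w[0..3]:
  [0..0]={T3}  "c"  orig:{}
  [1..1]={T2}  "a"  orig:{}
  [2..2]={T3}  "c"  orig:{}
  [3..3]={T0}  "d"  orig:{}
  [0..1]=∅  "ca"
  [1..2]={S}  "ac"
  [2..3]=∅  "cd"
  [0..2]=∅  "cac"
  [1..3]={A}  "acd"
  [0..3]={S}  "cacd"

Original NTs in T[0,3] deriving "cacd": ["S"]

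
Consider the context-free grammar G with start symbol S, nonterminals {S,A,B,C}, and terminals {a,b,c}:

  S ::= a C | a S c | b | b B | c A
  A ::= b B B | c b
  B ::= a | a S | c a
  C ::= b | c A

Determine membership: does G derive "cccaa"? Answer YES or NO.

CNF form of G:
  S -> T0 B | T1 A | T2 C | T2 X4 | b
  A -> T0 X3 | T1 T0
  B -> T1 T2 | T2 S | a
  C -> T1 A | b
  T0 -> b
  T1 -> c
  T2 -> a
  X3 -> B B
  X4 -> S T1

Fill CYK table bottom-up:
  [0..0]={T1}  "c"  orig:{}
  [1..1]={T1}  "c"  orig:{}
  [2..2]={T1}  "c"  orig:{}
  [3..3]={B,T2}  "a"  orig:{B}
  [4..4]={B,T2}  "a"  orig:{B}
  [0..1]=∅  "cc"
  [1..2]=∅  "cc"
  [2..3]={B}  "ca"
  [3..4]={X3}  "aa"  orig:{}
  [0..2]=∅  "ccc"
  [1..3]=∅  "cca"
  [2..4]={X3}  "caa"  orig:{}
  [0..3]=∅  "ccca"
  [1..4]=∅  "ccaa"
  [0..4]=∅  "cccaa"

S ∉ T[0,4] ⇒ NO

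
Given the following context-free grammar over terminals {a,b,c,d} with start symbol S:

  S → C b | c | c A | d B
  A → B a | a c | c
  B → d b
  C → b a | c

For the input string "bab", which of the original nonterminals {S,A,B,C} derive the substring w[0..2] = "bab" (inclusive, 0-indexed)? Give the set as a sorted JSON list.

Convert to CNF:
  S -> C T3 | T1 A | T2 B | c
  A -> B T0 | T0 T1 | c
  B -> T2 T3
  C -> T3 T0 | c
  T0 -> a
  T1 -> c
  T2 -> d
  T3 -> b

CYK fill, restricted to cells inside w[0..2]:
  T[0,0] 'b' = {T3}  orig:{}
  T[1,1] 'a' = {T0}  orig:{}
  T[2,2] 'b' = {T3}  orig:{}
  T[0,1] 'ba' = {C}
  T[1,2] 'ab' = ∅
  T[0,2] 'bab' = {S}

Original NTs in T[0,2] deriving "bab": ["S"]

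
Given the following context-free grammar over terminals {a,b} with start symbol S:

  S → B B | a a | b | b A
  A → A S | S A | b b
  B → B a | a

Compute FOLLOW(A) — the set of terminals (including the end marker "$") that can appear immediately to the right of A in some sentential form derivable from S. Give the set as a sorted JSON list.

Compute FIRST by fixpoint:
[1]
  A via A→b b: +{b}
  B via B→a: +{a}
  S via S→B B: +{a}
  S via S→b: +{b}
  FIRST(S)={a,b}  FIRST(A)={b}  FIRST(B)={a}
[2]
  A via A→S A: +{a}
  FIRST(S)={a,b}  FIRST(A)={a,b}  FIRST(B)={a}
[3] — fixpoint
  FIRST(S)={a,b}  FIRST(A)={a,b}  FIRST(B)={a}

FOLLOW sets:
FOLLOW(S) := {$}
pass 1:
  A→A S: FOLLOW(A) ⊇ FIRST(S) = {a,b}; new: +{a,b}
  A→A S: FOLLOW(S) ⊇ FOLLOW(A) ⊇ {a,b}; new: +{a,b}
  B→B a: FOLLOW(B) ⊇ FIRST(a) = {a}; new: +{a}
  S→B B: FOLLOW(B) ⊇ FOLLOW(S) ⊇ {$,a,b}; new: +{$,b}
  S→b A: FOLLOW(A) ⊇ FOLLOW(S) ⊇ {$,a,b}; new: +{$}
  FOLLOW[S]={$,a,b}  FOLLOW[A]={$,a,b}  FOLLOW[B]={$,a,b}
pass 2: (no change)
  FOLLOW[S]={$,a,b}  FOLLOW[A]={$,a,b}  FOLLOW[B]={$,a,b}

FOLLOW(A) = ["$", "a", "b"]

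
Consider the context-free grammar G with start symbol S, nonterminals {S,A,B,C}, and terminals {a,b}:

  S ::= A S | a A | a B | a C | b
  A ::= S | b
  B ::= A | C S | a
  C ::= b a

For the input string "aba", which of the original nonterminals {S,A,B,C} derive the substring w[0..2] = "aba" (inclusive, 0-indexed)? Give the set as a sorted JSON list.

CNF form of G:
  S -> A S | T0 A | T0 B | T0 C | b
  A -> A S | T0 A | T0 B | T0 C | b
  B -> A S | C S | T0 A | T0 B | T0 C | a | b
  C -> T1 T0
  T0 -> a
  T1 -> b

Fill CYK table bottom-up, restricted to cells inside w[0..2]:
  cell(0,0) a: {B,T0}  orig:{B}
  cell(1,1) b: {A,B,S,T1}  orig:{A,B,S}
  cell(2,2) a: {B,T0}  orig:{B}
  cell(0,1) ab: {A,B,S}
  cell(1,2) ba: {C}
  cell(0,2) aba: {A,B,S}

Original NTs in T[0,2] deriving "aba": ["A", "B", "S"]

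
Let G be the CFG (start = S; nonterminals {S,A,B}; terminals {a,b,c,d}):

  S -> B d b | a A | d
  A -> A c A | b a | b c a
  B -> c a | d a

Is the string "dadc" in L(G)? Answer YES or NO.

Convert to CNF:
  S -> B X6 | T2 A | d
  A -> A X4 | T1 T2 | T1 X5
  B -> T0 T2 | T3 T2
  T0 -> c
  T1 -> b
  T2 -> a
  T3 -> d
  X4 -> T0 A
  X5 -> T0 T2
  X6 -> T3 T1

Fill CYK table bottom-up:
  [0..0]={S,T3}  "d"  orig:{S}
  [1..1]={T2}  "a"  orig:{}
  [2..2]={S,T3}  "d"  orig:{S}
  [3..3]={T0}  "c"  orig:{}
  [0..1]={B}  "da"
  [1..2]=∅  "ad"
  [2..3]=∅  "dc"
  [0..2]=∅  "dad"
  [1..3]=∅  "adc"
  [0..3]=∅  "dadc"

S ∉ T[0,3] ⇒ NO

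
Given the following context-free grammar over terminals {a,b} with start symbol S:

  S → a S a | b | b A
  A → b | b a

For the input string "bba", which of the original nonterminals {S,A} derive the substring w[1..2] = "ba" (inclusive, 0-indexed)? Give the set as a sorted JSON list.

CNF form of G:
  S -> T0 A | T1 X2 | b
  A -> T0 T1 | b
  T0 -> b
  T1 -> a
  X2 -> S T1

Fill CYK table bottom-up — only the sub-triangle for w[1..2]:
  T[1,1] 'b' = {A,S,T0}  orig:{A,S}
  T[2,2] 'a' = {T1}  orig:{}
  T[1,2] 'ba' = {A,X2}  orig:{A}

Original NTs in T[1,2] deriving "ba": ["A"]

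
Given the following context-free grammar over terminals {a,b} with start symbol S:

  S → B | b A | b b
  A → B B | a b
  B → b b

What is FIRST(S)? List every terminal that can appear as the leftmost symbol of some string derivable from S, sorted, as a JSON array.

FIRST iteration:
[1]
  A via A→a b: +{a}
  B via B→b b: +{b}
  S via S→B: +{b}
  FIRST[S]={b}  FIRST[A]={a}  FIRST[B]={b}
[2]
  A via A→B B: +{b}
  FIRST[S]={b}  FIRST[A]={a,b}  FIRST[B]={b}
[3] done
  FIRST[S]={b}  FIRST[A]={a,b}  FIRST[B]={b}

FIRST(S) = ["b"]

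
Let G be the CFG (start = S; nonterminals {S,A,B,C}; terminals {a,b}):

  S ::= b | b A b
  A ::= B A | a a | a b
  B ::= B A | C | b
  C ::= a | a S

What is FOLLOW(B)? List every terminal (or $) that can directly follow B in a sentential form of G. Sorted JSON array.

FIRST sets, iterate to fixpoint:
[1]
  A via A→a a: +{a}
  B via B→b: +{b}
  C via C→a: +{a}
  S via S→b: +{b}
  FIRST(S)={b}  FIRST(A)={a}  FIRST(B)={b}  FIRST(C)={a}
[2]
  A via A→B A: +{b}
  B via B→C: +{a}
  FIRST(S)={b}  FIRST(A)={a,b}  FIRST(B)={a,b}  FIRST(C)={a}
[3] done
  FIRST(S)={b}  FIRST(A)={a,b}  FIRST(B)={a,b}  FIRST(C)={a}

FOLLOW sets:
initialize: $ ∈ FOLLOW(S)
iter 1:
  A→B A: FOLLOW(B) ⊇ FIRST(A) = {a,b}; new: +{a,b}
  B→B A: FOLLOW(A) ⊇ FOLLOW(B) ⊇ {a,b}; new: +{a,b}
  B→C: FOLLOW(C) ⊇ FOLLOW(B) ⊇ {a,b}; new: +{a,b}
  C→a S: FOLLOW(S) ⊇ FOLLOW(C) ⊇ {a,b}; new: +{a,b}
  FOLLOW[S]={$,a,b}  FOLLOW[A]={a,b}  FOLLOW[B]={a,b}  FOLLOW[C]={a,b}
iter 2: — fixpoint
  FOLLOW[S]={$,a,b}  FOLLOW[A]={a,b}  FOLLOW[B]={a,b}  FOLLOW[C]={a,b}

FOLLOW(B) = ["a", "b"]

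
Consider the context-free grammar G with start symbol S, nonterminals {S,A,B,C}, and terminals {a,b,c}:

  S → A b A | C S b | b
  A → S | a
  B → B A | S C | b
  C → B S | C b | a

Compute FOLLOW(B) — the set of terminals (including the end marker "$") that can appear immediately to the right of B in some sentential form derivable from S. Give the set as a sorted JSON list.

FIRST sets, iterate to fixpoint:
pass 1:
  A via A→a: +{a}
  B via B→b: +{b}
  C via C→B S: +{b}
  C via C→a: +{a}
  S via S→A b A: +{a}
  S via S→C S b: +{b}
  S: {a,b}  A: {a}  B: {b}  C: {a,b}
pass 2:
  A via A→S: +{b}
  B via B→S C: +{a}
  S: {a,b}  A: {a,b}  B: {a,b}  C: {a,b}
pass 3: (no change)
  S: {a,b}  A: {a,b}  B: {a,b}  C: {a,b}

FOLLOW iteration:
initialize: $ ∈ FOLLOW(S)
[1]
  B→B A: FOLLOW(B) ⊇ FIRST(A) = {a,b}; new: +{a,b}
  B→B A: FOLLOW(A) ⊇ FOLLOW(B) ⊇ {a,b}; new: +{a,b}
  B→S C: FOLLOW(S) ⊇ FIRST(C) = {a,b}; new: +{a,b}
  B→S C: FOLLOW(C) ⊇ FOLLOW(B) ⊇ {a,b}; new: +{a,b}
  S→A b A: FOLLOW(A) ⊇ FOLLOW(S) ⊇ {$,a,b}; new: +{$}
  FOLLOW(S)={$,a,b}  FOLLOW(A)={$,a,b}  FOLLOW(B)={a,b}  FOLLOW(C)={a,b}
[2] — fixpoint
  FOLLOW(S)={$,a,b}  FOLLOW(A)={$,a,b}  FOLLOW(B)={a,b}  FOLLOW(C)={a,b}

FOLLOW(B) = ["a", "b"]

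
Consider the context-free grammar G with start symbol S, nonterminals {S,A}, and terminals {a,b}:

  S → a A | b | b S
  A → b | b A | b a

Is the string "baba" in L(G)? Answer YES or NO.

Convert to CNF:
  S -> T0 S | T1 A | b
  A -> T0 A | T0 T1 | b
  T0 -> b
  T1 -> a

Fill CYK table bottom-up:
  cell(0,0) b: {A,S,T0}  orig:{A,S}
  cell(1,1) a: {T1}  orig:{}
  cell(2,2) b: {A,S,T0}  orig:{A,S}
  cell(3,3) a: {T1}  orig:{}
  cell(0,1) ba: {A}
  cell(1,2) ab: {S}
  cell(2,3) ba: {A}
  cell(0,2) bab: {S}
  cell(1,3) aba: {S}
  cell(0,3) baba: {S}

S ∈ T[0,3] ⇒ YES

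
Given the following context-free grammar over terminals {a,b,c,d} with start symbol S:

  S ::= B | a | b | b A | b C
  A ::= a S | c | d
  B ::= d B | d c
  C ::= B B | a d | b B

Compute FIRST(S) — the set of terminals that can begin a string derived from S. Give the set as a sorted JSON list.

Compute FIRST by fixpoint:
[1]
  A via A→a S: +{a}
  A via A→c: +{c}
  A via A→d: +{d}
  B via B→d B: +{d}
  C via C→B B: +{d}
  C via C→a d: +{a}
  C via C→b B: +{b}
  S via S→B: +{d}
  S via S→a: +{a}
  S via S→b: +{b}
  FIRST(S)={a,b,d}  FIRST(A)={a,c,d}  FIRST(B)={d}  FIRST(C)={a,b,d}
[2] (no change)
  FIRST(S)={a,b,d}  FIRST(A)={a,c,d}  FIRST(B)={d}  FIRST(C)={a,b,d}

FIRST(S) = ["a", "b", "d"]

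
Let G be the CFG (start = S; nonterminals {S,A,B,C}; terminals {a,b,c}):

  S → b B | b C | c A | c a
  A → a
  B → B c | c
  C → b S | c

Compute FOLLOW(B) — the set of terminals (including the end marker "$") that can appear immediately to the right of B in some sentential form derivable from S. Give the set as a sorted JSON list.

Compute FIRST by fixpoint:
round 1:
  A via A→a: +{a}
  B via B→c: +{c}
  C via C→b S: +{b}
  C via C→c: +{c}
  S via S→b B: +{b}
  S via S→c A: +{c}
  S: {b,c}  A: {a}  B: {c}  C: {b,c}
round 2: (no change)
  S: {b,c}  A: {a}  B: {c}  C: {b,c}

FOLLOW iteration:
FOLLOW(S) := {$}
round 1:
  B→B c: FOLLOW(B) ⊇ FIRST(c) = {c}; new: +{c}
  S→b B: FOLLOW(B) ⊇ FOLLOW(S) ⊇ {$}; new: +{$}
  S→b C: FOLLOW(C) ⊇ FOLLOW(S) ⊇ {$}; new: +{$}
  S→c A: FOLLOW(A) ⊇ FOLLOW(S) ⊇ {$}; new: +{$}
  FOLLOW[S]={$}  FOLLOW[A]={$}  FOLLOW[B]={$,c}  FOLLOW[C]={$}
round 2: (no change)
  FOLLOW[S]={$}  FOLLOW[A]={$}  FOLLOW[B]={$,c}  FOLLOW[C]={$}

FOLLOW(B) = ["$", "c"]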